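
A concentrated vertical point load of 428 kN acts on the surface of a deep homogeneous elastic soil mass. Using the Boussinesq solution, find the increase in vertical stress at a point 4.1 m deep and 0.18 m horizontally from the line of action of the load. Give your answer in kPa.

Boussinesq vertical stress below a point load on an elastic half-space:
Δσ_z = 3P/(2πz²) · [1 + (r/z)²]^(−5/2)
r/z = 0.18/4.1 = 0.043902; [1+(r/z)²]^(−5/2) = 0.9952.
Δσ_z = 3×428/(2π×4.1²) × 0.9952 = 12.157 × 0.9952 = 12.1 kPa

Δσ_z ≈ 12.1 kPa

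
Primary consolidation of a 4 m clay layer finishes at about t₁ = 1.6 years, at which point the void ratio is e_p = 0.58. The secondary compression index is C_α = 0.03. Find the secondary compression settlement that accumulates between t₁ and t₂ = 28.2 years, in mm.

S_s ≈ 94.6 mm

Secondary compression: S_s = C_α·H/(1+e_p)·log₁₀(t₂/t₁)
S_s = 0.03×4/(1+0.58)×log₁₀(28.2/1.6)
    = 0.07595 × 1.246 = 0.09464 m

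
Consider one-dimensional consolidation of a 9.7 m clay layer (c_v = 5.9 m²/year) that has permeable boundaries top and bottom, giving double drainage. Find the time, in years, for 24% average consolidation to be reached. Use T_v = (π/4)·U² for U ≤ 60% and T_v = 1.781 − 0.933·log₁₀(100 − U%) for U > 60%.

t ≈ 0.18 years

Drainage path length: H_d = H/2 = 4.85 m (double drainage).
U ≤ 60%: T_v = (π/4)·U² = (π/4)×0.24² = 0.045239.
t = T_v·H_d²/c_v = 0.045239×4.85²/5.9 = 0.1804 years.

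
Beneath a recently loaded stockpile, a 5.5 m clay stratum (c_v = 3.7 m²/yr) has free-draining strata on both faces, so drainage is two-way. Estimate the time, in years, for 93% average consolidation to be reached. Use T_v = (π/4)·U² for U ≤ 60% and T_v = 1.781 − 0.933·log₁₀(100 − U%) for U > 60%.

Drainage path length: H_d = H/2 = 2.75 m (double drainage).
U > 60%: T_v = 1.781 − 0.933·log₁₀(100 − 93) = 0.99252.
t = T_v·H_d²/c_v = 0.99252×2.75²/3.7 = 2.029 years.

t ≈ 2.03 years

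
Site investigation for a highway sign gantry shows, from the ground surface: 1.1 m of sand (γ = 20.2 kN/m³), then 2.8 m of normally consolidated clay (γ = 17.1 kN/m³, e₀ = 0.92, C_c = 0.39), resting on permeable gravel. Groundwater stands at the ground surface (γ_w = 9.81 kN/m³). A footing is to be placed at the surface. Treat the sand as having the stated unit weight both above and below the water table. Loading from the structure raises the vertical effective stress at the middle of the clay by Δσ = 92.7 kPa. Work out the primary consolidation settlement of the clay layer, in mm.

S_c ≈ 411 mm

Mid-depth of clay below the ground surface: z = 1.1 + 2.8/2 = 2.5 m.
Total vertical stress at mid-clay: σ_v = 20.2×1.1 + 17.1×1.4 = 46.16 kPa.
Pore pressure: u = 9.81×(2.5 − 0) = 24.525 kPa.
Initial effective stress: σ'_0 = σ_v − u = 46.16 − 24.525 = 21.635 kPa.
Final effective stress: σ'_f = σ'_0 + Δσ = 21.635 + 92.7 = 114.34 kPa.
Normally consolidated clay, so the full stress increment lies on the virgin compression line:
S_c = C_c·H/(1+e₀)·log₁₀(σ'_f/σ'_0) = 0.39×2.8/(1+0.92)×log₁₀(114.34/21.635)
    = 0.56875 × 0.72304 = 0.4112 m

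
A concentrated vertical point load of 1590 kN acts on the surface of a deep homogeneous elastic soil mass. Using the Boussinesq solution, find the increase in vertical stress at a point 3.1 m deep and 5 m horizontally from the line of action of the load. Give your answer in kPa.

Δσ_z ≈ 3.21 kPa

Boussinesq vertical stress below a point load on an elastic half-space:
Δσ_z = 3P/(2πz²) · [1 + (r/z)²]^(−5/2)
r/z = 5/3.1 = 1.6129; [1+(r/z)²]^(−5/2) = 0.040626.
Δσ_z = 3×1590/(2π×3.1²) × 0.040626 = 78.998 × 0.040626 = 3.209 kPa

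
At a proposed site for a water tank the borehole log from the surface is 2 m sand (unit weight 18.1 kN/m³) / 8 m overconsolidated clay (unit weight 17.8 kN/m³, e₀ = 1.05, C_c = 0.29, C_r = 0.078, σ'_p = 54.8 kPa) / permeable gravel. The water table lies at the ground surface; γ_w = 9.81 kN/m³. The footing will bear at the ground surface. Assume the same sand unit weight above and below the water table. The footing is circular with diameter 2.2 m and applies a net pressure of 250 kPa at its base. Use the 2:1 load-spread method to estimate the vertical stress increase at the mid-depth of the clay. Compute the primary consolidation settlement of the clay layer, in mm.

S_c ≈ 111 mm

Mid-depth of clay below the ground surface: z = 2 + 8/2 = 6 m.
Total vertical stress at mid-clay: σ_v = 18.1×2 + 17.8×4 = 107.4 kPa.
Pore pressure: u = 9.81×(6 − 0) = 58.86 kPa.
Initial effective stress: σ'_0 = σ_v − u = 107.4 − 58.86 = 48.54 kPa.
Stress increase at mid-clay by the 2:1 spreading method:
Δσ ≈ qD²/(D+z)² = 250×2.2²/(2.2+6)² = 17.995 kPa
Final effective stress: σ'_f = 48.54 + 17.995 = 66.535 kPa.
σ'_f = 66.535 > σ'_p = 54.8 kPa, so the stress path crosses the preconsolidation pressure — recompression up to σ'_p, then virgin compression beyond:
S_c = H/(1+e₀)·[C_r·log₁₀(σ'_p/σ'_0) + C_c·log₁₀(σ'_f/σ'_p)]
    = 8/2.05 × [0.078×log₁₀(54.8/48.54) + 0.29×log₁₀(66.535/54.8)]
    = 3.9024 × [0.0041091 + 0.024438] = 0.1114 m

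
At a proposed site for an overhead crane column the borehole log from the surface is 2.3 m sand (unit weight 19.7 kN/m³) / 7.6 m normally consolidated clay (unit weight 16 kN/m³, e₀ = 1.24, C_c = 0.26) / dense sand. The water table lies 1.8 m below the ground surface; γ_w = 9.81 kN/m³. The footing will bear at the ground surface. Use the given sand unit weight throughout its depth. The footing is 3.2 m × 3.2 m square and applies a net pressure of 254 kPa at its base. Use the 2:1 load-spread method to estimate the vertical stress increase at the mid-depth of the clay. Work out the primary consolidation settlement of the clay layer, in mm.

S_c ≈ 148 mm

Mid-depth of clay below the ground surface: z = 2.3 + 7.6/2 = 6.1 m.
Total vertical stress at mid-clay: σ_v = 19.7×2.3 + 16×3.8 = 106.11 kPa.
Pore pressure: u = 9.81×(6.1 − 1.8) = 42.183 kPa.
Initial effective stress: σ'_0 = σ_v − u = 106.11 − 42.183 = 63.927 kPa.
Stress increase at mid-clay by the 2:1 spreading method:
Δσ = qBL/((B+z)(L+z)) = 254×3.2×3.2/((3.2+6.1)(3.2+6.1)) = 30.072 kPa
Final effective stress: σ'_f = σ'_0 + Δσ = 63.927 + 30.072 = 93.999 kPa.
Normally consolidated clay, so the full stress increment lies on the virgin compression line:
S_c = C_c·H/(1+e₀)·log₁₀(σ'_f/σ'_0) = 0.26×7.6/(1+1.24)×log₁₀(93.999/63.927)
    = 0.88214 × 0.16744 = 0.1477 m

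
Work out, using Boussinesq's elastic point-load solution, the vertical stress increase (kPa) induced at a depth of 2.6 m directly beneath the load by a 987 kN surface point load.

Boussinesq vertical stress below a point load on an elastic half-space:
Δσ_z = 3P/(2πz²) · [1 + (r/z)²]^(−5/2)
r/z = 0/2.6 = 0; [1+(r/z)²]^(−5/2) = 1.
Δσ_z = 3×987/(2π×2.6²) × 1 = 69.713 × 1 = 69.71 kPa

Δσ_z ≈ 69.7 kPa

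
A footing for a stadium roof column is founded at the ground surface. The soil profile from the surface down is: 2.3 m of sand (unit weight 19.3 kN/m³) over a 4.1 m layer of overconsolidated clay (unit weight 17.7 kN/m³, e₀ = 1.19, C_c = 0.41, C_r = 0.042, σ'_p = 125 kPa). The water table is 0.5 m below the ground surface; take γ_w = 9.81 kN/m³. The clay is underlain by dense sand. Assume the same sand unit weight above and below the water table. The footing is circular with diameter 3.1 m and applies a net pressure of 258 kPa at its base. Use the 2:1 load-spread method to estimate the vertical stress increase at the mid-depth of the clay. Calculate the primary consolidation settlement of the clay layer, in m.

S_c ≈ 0.0244 m

Mid-depth of clay below the ground surface: z = 2.3 + 4.1/2 = 4.35 m.
Total vertical stress at mid-clay: σ_v = 19.3×2.3 + 17.7×2.05 = 80.675 kPa.
Pore pressure: u = 9.81×(4.35 − 0.5) = 37.769 kPa.
Initial effective stress: σ'_0 = σ_v − u = 80.675 − 37.769 = 42.906 kPa.
Stress increase at mid-clay by the 2:1 spreading method:
Δσ ≈ qD²/(D+z)² = 258×3.1²/(3.1+4.35)² = 44.672 kPa
Final effective stress: σ'_f = 42.906 + 44.672 = 87.578 kPa.
σ'_f = 87.578 ≤ σ'_p = 125 kPa, so the clay remains overconsolidated and only the recompression index applies:
S_c = C_r·H/(1+e₀)·log₁₀(σ'_f/σ'_0) = 0.042×4.1/2.19×log₁₀(87.578/42.906)
    = 0.078628 × 0.30988 = 0.02437 m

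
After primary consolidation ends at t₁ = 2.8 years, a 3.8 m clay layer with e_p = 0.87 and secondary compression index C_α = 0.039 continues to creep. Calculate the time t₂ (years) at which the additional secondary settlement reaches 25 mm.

S_s = C_α·H/(1+e_p)·log₁₀(t₂/t₁) ⇒ log₁₀(t₂/t₁) = S_s·(1+e_p)/(C_α·H).
log₁₀(t₂/t₁) = 0.025 × (1+0.87) / (0.039×3.8) = 0.3155
t₂ = t₁ × 10^0.3155 = 2.8 × 2.068 = 5.789 years

t₂ ≈ 5.79 years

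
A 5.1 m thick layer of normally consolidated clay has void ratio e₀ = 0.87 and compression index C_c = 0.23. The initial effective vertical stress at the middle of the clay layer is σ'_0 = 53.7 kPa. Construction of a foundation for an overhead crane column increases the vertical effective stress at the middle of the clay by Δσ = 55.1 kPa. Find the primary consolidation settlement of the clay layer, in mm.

S_c ≈ 192 mm

Final effective stress: σ'_f = σ'_0 + Δσ = 53.7 + 55.1 = 108.8 kPa.
Normally consolidated clay, so the full stress increment lies on the virgin compression line:
S_c = C_c·H/(1+e₀)·log₁₀(σ'_f/σ'_0) = 0.23×5.1/(1+0.87)×log₁₀(108.8/53.7)
    = 0.62727 × 0.30665 = 0.1924 m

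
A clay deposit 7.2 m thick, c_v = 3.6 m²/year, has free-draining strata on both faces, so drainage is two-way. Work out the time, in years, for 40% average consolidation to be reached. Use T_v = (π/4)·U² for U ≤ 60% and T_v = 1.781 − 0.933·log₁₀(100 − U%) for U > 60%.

t ≈ 0.452 years

Drainage path length: H_d = H/2 = 3.6 m (double drainage).
U ≤ 60%: T_v = (π/4)·U² = (π/4)×0.4² = 0.12566.
t = T_v·H_d²/c_v = 0.12566×3.6²/3.6 = 0.4524 years.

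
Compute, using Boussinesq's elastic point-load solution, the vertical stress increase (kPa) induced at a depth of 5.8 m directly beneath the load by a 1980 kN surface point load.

Δσ_z ≈ 28.1 kPa

Boussinesq vertical stress below a point load on an elastic half-space:
Δσ_z = 3P/(2πz²) · [1 + (r/z)²]^(−5/2)
r/z = 0/5.8 = 0; [1+(r/z)²]^(−5/2) = 1.
Δσ_z = 3×1980/(2π×5.8²) × 1 = 28.103 × 1 = 28.1 kPa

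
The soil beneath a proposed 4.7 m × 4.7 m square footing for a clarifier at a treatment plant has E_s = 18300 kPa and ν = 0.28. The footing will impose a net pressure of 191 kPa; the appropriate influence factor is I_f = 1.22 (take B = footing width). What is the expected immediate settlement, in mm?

S_e ≈ 55.2 mm

Immediate (elastic) settlement: S_e = q·B·(1−ν²)/E_s · I_f.
S_e = 191 × 4.7 × (1 − 0.28²) / 18300 × 1.22
    = 191 × 4.7 × 0.9216 / 18300 × 1.22
    = 0.05515 m = 55.15 mm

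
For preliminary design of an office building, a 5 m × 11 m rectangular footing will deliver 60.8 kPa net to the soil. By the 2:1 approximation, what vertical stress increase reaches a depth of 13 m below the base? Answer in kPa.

By the 2:1 method the load spreads at 1 horizontal : 2 vertical, so at depth z the loaded area has grown by z in each plan dimension:
Δσ = qBL/((B+z)(L+z)) = 60.8×5×11/((5+13)(11+13)) = 7.7407 kPa

Δσ_z ≈ 7.74 kPa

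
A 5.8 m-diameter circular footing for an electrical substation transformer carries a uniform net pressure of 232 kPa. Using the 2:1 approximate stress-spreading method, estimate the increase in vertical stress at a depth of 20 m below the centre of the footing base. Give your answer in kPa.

By the 2:1 method the load spreads at 1 horizontal : 2 vertical, so at depth z the loaded area has grown by z in each plan dimension:
Δσ ≈ qD²/(D+z)² = 232×5.8²/(5.8+20)² = 11.725 kPa

Δσ_z ≈ 11.7 kPa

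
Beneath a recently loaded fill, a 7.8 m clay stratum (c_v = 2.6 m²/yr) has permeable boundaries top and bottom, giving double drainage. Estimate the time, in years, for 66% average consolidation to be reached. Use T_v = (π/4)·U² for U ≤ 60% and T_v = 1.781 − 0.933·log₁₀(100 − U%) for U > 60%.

Drainage path length: H_d = H/2 = 3.9 m (double drainage).
U > 60%: T_v = 1.781 − 0.933·log₁₀(100 − 66) = 0.35213.
t = T_v·H_d²/c_v = 0.35213×3.9²/2.6 = 2.06 years.

t ≈ 2.06 years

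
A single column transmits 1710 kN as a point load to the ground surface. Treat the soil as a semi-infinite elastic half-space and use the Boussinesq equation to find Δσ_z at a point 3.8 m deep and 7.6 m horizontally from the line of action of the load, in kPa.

Δσ_z ≈ 1.01 kPa

Boussinesq vertical stress below a point load on an elastic half-space:
Δσ_z = 3P/(2πz²) · [1 + (r/z)²]^(−5/2)
r/z = 7.6/3.8 = 2; [1+(r/z)²]^(−5/2) = 0.017889.
Δσ_z = 3×1710/(2π×3.8²) × 0.017889 = 56.542 × 0.017889 = 1.011 kPa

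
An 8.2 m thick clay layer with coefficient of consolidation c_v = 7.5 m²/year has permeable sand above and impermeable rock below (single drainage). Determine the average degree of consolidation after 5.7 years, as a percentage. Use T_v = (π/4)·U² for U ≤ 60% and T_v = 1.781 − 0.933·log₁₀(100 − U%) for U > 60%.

Drainage path length: H_d = H = 8.2 m (single drainage).
T_v = c_v·t/H_d² = 7.5×5.7/8.2² = 0.63578.
T_v = 0.63578 corresponds to the U > 60% branch:
U = 1 − 10^((1.781 − T_v)/0.933)/100 = 0.8312

U ≈ 83.1 %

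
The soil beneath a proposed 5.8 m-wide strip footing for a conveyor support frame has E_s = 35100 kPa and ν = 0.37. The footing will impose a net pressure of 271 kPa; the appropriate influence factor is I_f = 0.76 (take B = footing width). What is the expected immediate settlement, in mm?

Immediate (elastic) settlement: S_e = q·B·(1−ν²)/E_s · I_f.
S_e = 271 × 5.8 × (1 − 0.37²) / 35100 × 0.76
    = 271 × 5.8 × 0.8631 / 35100 × 0.76
    = 0.02937 m = 29.37 mm

S_e ≈ 29.4 mm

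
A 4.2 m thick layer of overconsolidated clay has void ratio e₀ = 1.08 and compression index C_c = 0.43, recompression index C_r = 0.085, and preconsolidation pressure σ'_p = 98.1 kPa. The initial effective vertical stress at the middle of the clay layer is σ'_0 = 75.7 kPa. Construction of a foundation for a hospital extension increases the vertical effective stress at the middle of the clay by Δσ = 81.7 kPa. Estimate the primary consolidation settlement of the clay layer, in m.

S_c ≈ 0.198 m

Final effective stress: σ'_f = 75.7 + 81.7 = 157.4 kPa.
σ'_f = 157.4 > σ'_p = 98.1 kPa, so the stress path crosses the preconsolidation pressure — recompression up to σ'_p, then virgin compression beyond:
S_c = H/(1+e₀)·[C_r·log₁₀(σ'_p/σ'_0) + C_c·log₁₀(σ'_f/σ'_p)]
    = 4.2/2.08 × [0.085×log₁₀(98.1/75.7) + 0.43×log₁₀(157.4/98.1)]
    = 2.0192 × [0.0095687 + 0.088294] = 0.1976 m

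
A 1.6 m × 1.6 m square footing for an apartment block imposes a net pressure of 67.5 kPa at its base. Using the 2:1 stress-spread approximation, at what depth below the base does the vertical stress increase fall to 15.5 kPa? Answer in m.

z ≈ 1.74 m

2:1 spreading — at depth z the loaded area has grown by z in each plan dimension:
qB²/(B+z)² = Δσ_z ⇒ z = B(√(q/Δσ_z) − 1) = 1.6×(√(67.5/15.5) − 1) = 1.739 m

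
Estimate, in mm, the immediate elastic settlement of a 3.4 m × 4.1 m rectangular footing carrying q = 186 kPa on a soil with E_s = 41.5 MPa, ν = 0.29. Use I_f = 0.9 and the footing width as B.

S_e ≈ 12.6 mm

Immediate (elastic) settlement: S_e = q·B·(1−ν²)/E_s · I_f.
E_s = 41.5 MPa = 41500 kPa.
S_e = 186 × 3.4 × (1 − 0.29²) / 41500 × 0.9
    = 186 × 3.4 × 0.9159 / 41500 × 0.9
    = 0.01256 m = 12.56 mm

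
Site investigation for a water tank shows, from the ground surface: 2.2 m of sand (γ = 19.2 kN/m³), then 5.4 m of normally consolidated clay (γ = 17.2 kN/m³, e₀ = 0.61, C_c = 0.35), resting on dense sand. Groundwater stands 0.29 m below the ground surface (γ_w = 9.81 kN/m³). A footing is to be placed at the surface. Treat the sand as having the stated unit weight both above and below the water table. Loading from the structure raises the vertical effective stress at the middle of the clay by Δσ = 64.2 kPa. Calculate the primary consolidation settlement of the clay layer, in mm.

Mid-depth of clay below the ground surface: z = 2.2 + 5.4/2 = 4.9 m.
Total vertical stress at mid-clay: σ_v = 19.2×2.2 + 17.2×2.7 = 88.68 kPa.
Pore pressure: u = 9.81×(4.9 − 0.29) = 45.224 kPa.
Initial effective stress: σ'_0 = σ_v − u = 88.68 − 45.224 = 43.456 kPa.
Final effective stress: σ'_f = σ'_0 + Δσ = 43.456 + 64.2 = 107.66 kPa.
Normally consolidated clay, so the full stress increment lies on the virgin compression line:
S_c = C_c·H/(1+e₀)·log₁₀(σ'_f/σ'_0) = 0.35×5.4/(1+0.61)×log₁₀(107.66/43.456)
    = 1.1739 × 0.394 = 0.4625 m

S_c ≈ 463 mm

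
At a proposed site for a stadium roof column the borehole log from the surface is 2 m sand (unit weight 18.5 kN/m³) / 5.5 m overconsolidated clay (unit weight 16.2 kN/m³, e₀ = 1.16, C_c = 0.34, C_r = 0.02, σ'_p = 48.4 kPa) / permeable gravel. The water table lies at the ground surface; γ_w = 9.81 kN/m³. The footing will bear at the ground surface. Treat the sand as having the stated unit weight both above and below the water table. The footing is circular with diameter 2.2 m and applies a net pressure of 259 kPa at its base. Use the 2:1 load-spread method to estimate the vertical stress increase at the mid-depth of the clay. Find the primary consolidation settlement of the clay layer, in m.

Mid-depth of clay below the ground surface: z = 2 + 5.5/2 = 4.75 m.
Total vertical stress at mid-clay: σ_v = 18.5×2 + 16.2×2.75 = 81.55 kPa.
Pore pressure: u = 9.81×(4.75 − 0) = 46.598 kPa.
Initial effective stress: σ'_0 = σ_v − u = 81.55 − 46.598 = 34.952 kPa.
Stress increase at mid-clay by the 2:1 spreading method:
Δσ ≈ qD²/(D+z)² = 259×2.2²/(2.2+4.75)² = 25.952 kPa
Final effective stress: σ'_f = 34.952 + 25.952 = 60.904 kPa.
σ'_f = 60.904 > σ'_p = 48.4 kPa, so the stress path crosses the preconsolidation pressure — recompression up to σ'_p, then virgin compression beyond:
S_c = H/(1+e₀)·[C_r·log₁₀(σ'_p/σ'_0) + C_c·log₁₀(σ'_f/σ'_p)]
    = 5.5/2.16 × [0.02×log₁₀(48.4/34.952) + 0.34×log₁₀(60.904/48.4)]
    = 2.5463 × [0.0028275 + 0.033932] = 0.0936 m

S_c ≈ 0.0936 m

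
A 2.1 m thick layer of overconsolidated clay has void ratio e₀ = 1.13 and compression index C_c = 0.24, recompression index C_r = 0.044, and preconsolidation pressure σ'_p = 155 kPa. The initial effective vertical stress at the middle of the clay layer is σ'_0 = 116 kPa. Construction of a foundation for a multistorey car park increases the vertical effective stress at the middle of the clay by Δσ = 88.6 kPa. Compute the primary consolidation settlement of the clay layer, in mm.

S_c ≈ 34 mm

Final effective stress: σ'_f = 116 + 88.6 = 204.6 kPa.
σ'_f = 204.6 > σ'_p = 155 kPa, so the stress path crosses the preconsolidation pressure — recompression up to σ'_p, then virgin compression beyond:
S_c = H/(1+e₀)·[C_r·log₁₀(σ'_p/σ'_0) + C_c·log₁₀(σ'_f/σ'_p)]
    = 2.1/2.13 × [0.044×log₁₀(155/116) + 0.24×log₁₀(204.6/155)]
    = 0.98592 × [0.0055384 + 0.028938] = 0.03399 m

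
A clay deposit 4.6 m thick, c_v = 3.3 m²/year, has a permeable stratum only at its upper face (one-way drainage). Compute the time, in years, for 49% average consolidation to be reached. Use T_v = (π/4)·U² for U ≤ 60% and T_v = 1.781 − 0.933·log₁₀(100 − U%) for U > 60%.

t ≈ 1.21 years

Drainage path length: H_d = H = 4.6 m (single drainage).
U ≤ 60%: T_v = (π/4)·U² = (π/4)×0.49² = 0.18857.
t = T_v·H_d²/c_v = 0.18857×4.6²/3.3 = 1.209 years.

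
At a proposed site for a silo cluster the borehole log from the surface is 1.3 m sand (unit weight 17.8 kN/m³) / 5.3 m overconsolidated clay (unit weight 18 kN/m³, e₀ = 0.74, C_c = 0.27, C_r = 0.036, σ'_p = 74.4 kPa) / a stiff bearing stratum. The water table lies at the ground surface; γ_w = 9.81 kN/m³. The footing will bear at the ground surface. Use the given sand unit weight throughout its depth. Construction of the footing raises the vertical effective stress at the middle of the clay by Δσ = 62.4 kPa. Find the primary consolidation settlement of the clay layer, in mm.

Mid-depth of clay below the ground surface: z = 1.3 + 5.3/2 = 3.95 m.
Total vertical stress at mid-clay: σ_v = 17.8×1.3 + 18×2.65 = 70.84 kPa.
Pore pressure: u = 9.81×(3.95 − 0) = 38.75 kPa.
Initial effective stress: σ'_0 = σ_v − u = 70.84 − 38.75 = 32.09 kPa.
Final effective stress: σ'_f = 32.09 + 62.4 = 94.49 kPa.
σ'_f = 94.49 > σ'_p = 74.4 kPa, so the stress path crosses the preconsolidation pressure — recompression up to σ'_p, then virgin compression beyond:
S_c = H/(1+e₀)·[C_r·log₁₀(σ'_p/σ'_0) + C_c·log₁₀(σ'_f/σ'_p)]
    = 5.3/1.74 × [0.036×log₁₀(74.4/32.09) + 0.27×log₁₀(94.49/74.4)]
    = 3.046 × [0.013147 + 0.028029] = 0.1254 m

S_c ≈ 125 mm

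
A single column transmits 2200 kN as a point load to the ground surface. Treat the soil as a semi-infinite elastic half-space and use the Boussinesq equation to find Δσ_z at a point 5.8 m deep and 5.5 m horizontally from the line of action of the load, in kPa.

Boussinesq vertical stress below a point load on an elastic half-space:
Δσ_z = 3P/(2πz²) · [1 + (r/z)²]^(−5/2)
r/z = 5.5/5.8 = 0.94828; [1+(r/z)²]^(−5/2) = 0.20117.
Δσ_z = 3×2200/(2π×5.8²) × 0.20117 = 31.225 × 0.20117 = 6.282 kPa

Δσ_z ≈ 6.28 kPa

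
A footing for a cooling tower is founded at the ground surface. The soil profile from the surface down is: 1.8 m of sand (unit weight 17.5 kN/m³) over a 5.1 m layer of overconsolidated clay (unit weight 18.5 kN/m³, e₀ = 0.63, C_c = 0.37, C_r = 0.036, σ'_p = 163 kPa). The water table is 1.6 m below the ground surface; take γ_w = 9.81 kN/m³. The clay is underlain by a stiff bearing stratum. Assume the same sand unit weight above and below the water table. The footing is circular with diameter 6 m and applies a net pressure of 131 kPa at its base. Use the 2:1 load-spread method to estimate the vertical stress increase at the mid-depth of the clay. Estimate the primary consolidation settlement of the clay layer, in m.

Mid-depth of clay below the ground surface: z = 1.8 + 5.1/2 = 4.35 m.
Total vertical stress at mid-clay: σ_v = 17.5×1.8 + 18.5×2.55 = 78.675 kPa.
Pore pressure: u = 9.81×(4.35 − 1.6) = 26.978 kPa.
Initial effective stress: σ'_0 = σ_v − u = 78.675 − 26.978 = 51.697 kPa.
Stress increase at mid-clay by the 2:1 spreading method:
Δσ ≈ qD²/(D+z)² = 131×6²/(6+4.35)² = 44.024 kPa
Final effective stress: σ'_f = 51.697 + 44.024 = 95.721 kPa.
σ'_f = 95.721 ≤ σ'_p = 163 kPa, so the clay remains overconsolidated and only the recompression index applies:
S_c = C_r·H/(1+e₀)·log₁₀(σ'_f/σ'_0) = 0.036×5.1/1.63×log₁₀(95.721/51.697)
    = 0.11264 × 0.26754 = 0.03013 m

S_c ≈ 0.0301 m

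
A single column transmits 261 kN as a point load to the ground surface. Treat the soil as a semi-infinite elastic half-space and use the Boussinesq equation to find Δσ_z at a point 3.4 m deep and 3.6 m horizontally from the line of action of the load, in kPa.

Δσ_z ≈ 1.65 kPa

Boussinesq vertical stress below a point load on an elastic half-space:
Δσ_z = 3P/(2πz²) · [1 + (r/z)²]^(−5/2)
r/z = 3.6/3.4 = 1.0588; [1+(r/z)²]^(−5/2) = 0.15261.
Δσ_z = 3×261/(2π×3.4²) × 0.15261 = 10.78 × 0.15261 = 1.645 kPa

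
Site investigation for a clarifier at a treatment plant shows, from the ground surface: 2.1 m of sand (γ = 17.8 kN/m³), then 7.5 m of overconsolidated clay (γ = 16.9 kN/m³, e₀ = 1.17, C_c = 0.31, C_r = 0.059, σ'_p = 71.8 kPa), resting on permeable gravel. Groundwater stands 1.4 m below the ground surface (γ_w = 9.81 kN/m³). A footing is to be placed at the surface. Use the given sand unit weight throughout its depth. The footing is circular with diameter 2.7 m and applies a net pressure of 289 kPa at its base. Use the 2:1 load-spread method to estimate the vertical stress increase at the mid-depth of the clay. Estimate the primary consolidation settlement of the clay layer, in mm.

Mid-depth of clay below the ground surface: z = 2.1 + 7.5/2 = 5.85 m.
Total vertical stress at mid-clay: σ_v = 17.8×2.1 + 16.9×3.75 = 100.75 kPa.
Pore pressure: u = 9.81×(5.85 − 1.4) = 43.655 kPa.
Initial effective stress: σ'_0 = σ_v − u = 100.75 − 43.655 = 57.095 kPa.
Stress increase at mid-clay by the 2:1 spreading method:
Δσ ≈ qD²/(D+z)² = 289×2.7²/(2.7+5.85)² = 28.82 kPa
Final effective stress: σ'_f = 57.095 + 28.82 = 85.915 kPa.
σ'_f = 85.915 > σ'_p = 71.8 kPa, so the stress path crosses the preconsolidation pressure — recompression up to σ'_p, then virgin compression beyond:
S_c = H/(1+e₀)·[C_r·log₁₀(σ'_p/σ'_0) + C_c·log₁₀(σ'_f/σ'_p)]
    = 7.5/2.17 × [0.059×log₁₀(71.8/57.095) + 0.31×log₁₀(85.915/71.8)]
    = 3.4562 × [0.0058721 + 0.024163] = 0.1038 m

S_c ≈ 104 mm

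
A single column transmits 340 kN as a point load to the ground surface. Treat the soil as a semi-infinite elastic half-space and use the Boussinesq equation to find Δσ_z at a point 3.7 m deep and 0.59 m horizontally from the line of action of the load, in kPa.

Δσ_z ≈ 11.1 kPa

Boussinesq vertical stress below a point load on an elastic half-space:
Δσ_z = 3P/(2πz²) · [1 + (r/z)²]^(−5/2)
r/z = 0.59/3.7 = 0.15946; [1+(r/z)²]^(−5/2) = 0.93916.
Δσ_z = 3×340/(2π×3.7²) × 0.93916 = 11.858 × 0.93916 = 11.14 kPa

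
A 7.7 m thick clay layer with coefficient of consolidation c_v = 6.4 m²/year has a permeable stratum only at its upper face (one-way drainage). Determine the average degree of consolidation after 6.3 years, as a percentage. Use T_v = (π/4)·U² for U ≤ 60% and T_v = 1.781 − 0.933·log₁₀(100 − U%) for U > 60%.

Drainage path length: H_d = H = 7.7 m (single drainage).
T_v = c_v·t/H_d² = 6.4×6.3/7.7² = 0.68005.
T_v = 0.68005 corresponds to the U > 60% branch:
U = 1 − 10^((1.781 − T_v)/0.933)/100 = 0.8486

U ≈ 84.9 %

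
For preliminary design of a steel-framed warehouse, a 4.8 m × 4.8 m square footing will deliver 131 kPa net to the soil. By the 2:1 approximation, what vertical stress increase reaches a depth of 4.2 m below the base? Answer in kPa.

By the 2:1 method the load spreads at 1 horizontal : 2 vertical, so at depth z the loaded area has grown by z in each plan dimension:
Δσ = qBL/((B+z)(L+z)) = 131×4.8×4.8/((4.8+4.2)(4.8+4.2)) = 37.262 kPa

Δσ_z ≈ 37.3 kPa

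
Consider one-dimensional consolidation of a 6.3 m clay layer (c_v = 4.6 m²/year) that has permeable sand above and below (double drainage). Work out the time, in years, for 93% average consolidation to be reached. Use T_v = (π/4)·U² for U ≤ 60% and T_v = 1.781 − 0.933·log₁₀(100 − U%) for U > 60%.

Drainage path length: H_d = H/2 = 3.15 m (double drainage).
U > 60%: T_v = 1.781 − 0.933·log₁₀(100 − 93) = 0.99252.
t = T_v·H_d²/c_v = 0.99252×3.15²/4.6 = 2.141 years.

t ≈ 2.14 years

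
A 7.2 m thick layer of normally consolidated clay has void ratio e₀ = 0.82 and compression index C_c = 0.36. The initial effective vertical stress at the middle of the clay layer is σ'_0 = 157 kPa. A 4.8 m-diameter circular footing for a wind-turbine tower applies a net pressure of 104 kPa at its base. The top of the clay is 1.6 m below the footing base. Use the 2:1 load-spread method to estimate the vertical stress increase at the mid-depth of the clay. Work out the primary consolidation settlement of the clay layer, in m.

Mid-depth of clay below the footing base: z = 1.6 + 7.2/2 = 5.2 m.
Stress increase at mid-clay by the 2:1 spreading method:
Δσ ≈ qD²/(D+z)² = 104×4.8²/(4.8+5.2)² = 23.962 kPa
Final effective stress: σ'_f = σ'_0 + Δσ = 157 + 23.962 = 180.96 kPa.
Normally consolidated clay, so the full stress increment lies on the virgin compression line:
S_c = C_c·H/(1+e₀)·log₁₀(σ'_f/σ'_0) = 0.36×7.2/(1+0.82)×log₁₀(180.96/157)
    = 1.4242 × 0.061683 = 0.08785 m

S_c ≈ 0.0878 m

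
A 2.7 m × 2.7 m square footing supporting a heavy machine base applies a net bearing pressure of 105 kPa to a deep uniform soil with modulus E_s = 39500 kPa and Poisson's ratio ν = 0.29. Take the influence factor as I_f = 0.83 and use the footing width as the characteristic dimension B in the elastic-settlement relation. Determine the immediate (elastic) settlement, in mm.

S_e ≈ 5.46 mm

Immediate (elastic) settlement: S_e = q·B·(1−ν²)/E_s · I_f.
S_e = 105 × 2.7 × (1 − 0.29²) / 39500 × 0.83
    = 105 × 2.7 × 0.9159 / 39500 × 0.83
    = 0.005456 m = 5.456 mm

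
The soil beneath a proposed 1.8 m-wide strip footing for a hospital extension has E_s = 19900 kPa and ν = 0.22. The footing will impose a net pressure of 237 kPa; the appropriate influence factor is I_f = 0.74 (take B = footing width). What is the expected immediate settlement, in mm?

S_e ≈ 15.1 mm

Immediate (elastic) settlement: S_e = q·B·(1−ν²)/E_s · I_f.
S_e = 237 × 1.8 × (1 − 0.22²) / 19900 × 0.74
    = 237 × 1.8 × 0.9516 / 19900 × 0.74
    = 0.0151 m = 15.1 mm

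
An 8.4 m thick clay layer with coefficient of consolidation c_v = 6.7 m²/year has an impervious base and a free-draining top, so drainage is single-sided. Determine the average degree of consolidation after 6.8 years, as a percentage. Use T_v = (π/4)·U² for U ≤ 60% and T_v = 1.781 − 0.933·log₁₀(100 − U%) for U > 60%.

Drainage path length: H_d = H = 8.4 m (single drainage).
T_v = c_v·t/H_d² = 6.7×6.8/8.4² = 0.64569.
T_v = 0.64569 corresponds to the U > 60% branch:
U = 1 − 10^((1.781 − T_v)/0.933)/100 = 0.8352

U ≈ 83.5 %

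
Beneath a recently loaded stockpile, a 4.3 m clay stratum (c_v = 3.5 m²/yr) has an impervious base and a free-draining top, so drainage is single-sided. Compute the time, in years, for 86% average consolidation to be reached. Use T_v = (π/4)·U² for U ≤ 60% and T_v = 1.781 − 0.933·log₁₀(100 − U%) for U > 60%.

Drainage path length: H_d = H = 4.3 m (single drainage).
U > 60%: T_v = 1.781 − 0.933·log₁₀(100 − 86) = 0.71166.
t = T_v·H_d²/c_v = 0.71166×4.3²/3.5 = 3.76 years.

t ≈ 3.76 years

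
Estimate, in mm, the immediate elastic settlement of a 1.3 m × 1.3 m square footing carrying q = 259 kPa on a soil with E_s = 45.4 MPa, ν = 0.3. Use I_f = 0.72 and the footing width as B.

Immediate (elastic) settlement: S_e = q·B·(1−ν²)/E_s · I_f.
E_s = 45.4 MPa = 45400 kPa.
S_e = 259 × 1.3 × (1 − 0.3²) / 45400 × 0.72
    = 259 × 1.3 × 0.91 / 45400 × 0.72
    = 0.004859 m = 4.859 mm

S_e ≈ 4.86 mm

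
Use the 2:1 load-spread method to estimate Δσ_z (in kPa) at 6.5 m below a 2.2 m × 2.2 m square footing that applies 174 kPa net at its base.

By the 2:1 method the load spreads at 1 horizontal : 2 vertical, so at depth z the loaded area has grown by z in each plan dimension:
Δσ = qBL/((B+z)(L+z)) = 174×2.2×2.2/((2.2+6.5)(2.2+6.5)) = 11.126 kPa

Δσ_z ≈ 11.1 kPa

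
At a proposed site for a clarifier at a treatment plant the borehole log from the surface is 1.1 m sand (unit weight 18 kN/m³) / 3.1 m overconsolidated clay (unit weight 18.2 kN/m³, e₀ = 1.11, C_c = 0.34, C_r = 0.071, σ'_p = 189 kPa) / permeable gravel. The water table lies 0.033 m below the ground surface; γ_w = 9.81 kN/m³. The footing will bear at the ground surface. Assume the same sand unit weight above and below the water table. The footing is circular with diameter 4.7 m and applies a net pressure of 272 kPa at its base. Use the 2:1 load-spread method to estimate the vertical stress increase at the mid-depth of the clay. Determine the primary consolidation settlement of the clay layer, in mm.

S_c ≈ 81 mm

Mid-depth of clay below the ground surface: z = 1.1 + 3.1/2 = 2.65 m.
Total vertical stress at mid-clay: σ_v = 18×1.1 + 18.2×1.55 = 48.01 kPa.
Pore pressure: u = 9.81×(2.65 − 0.033) = 25.673 kPa.
Initial effective stress: σ'_0 = σ_v − u = 48.01 − 25.673 = 22.337 kPa.
Stress increase at mid-clay by the 2:1 spreading method:
Δσ ≈ qD²/(D+z)² = 272×4.7²/(4.7+2.65)² = 111.22 kPa
Final effective stress: σ'_f = 22.337 + 111.22 = 133.56 kPa.
σ'_f = 133.56 ≤ σ'_p = 189 kPa, so the clay remains overconsolidated and only the recompression index applies:
S_c = C_r·H/(1+e₀)·log₁₀(σ'_f/σ'_0) = 0.071×3.1/2.11×log₁₀(133.56/22.337)
    = 0.10431 × 0.77665 = 0.08101 m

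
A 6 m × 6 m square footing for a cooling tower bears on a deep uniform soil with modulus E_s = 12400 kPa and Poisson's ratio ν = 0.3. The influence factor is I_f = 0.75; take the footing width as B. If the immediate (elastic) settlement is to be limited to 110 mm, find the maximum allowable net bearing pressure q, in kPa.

S_e = q·B·(1−ν²)/E_s · I_f  ⇒  q = S_e·E_s / (B·(1−ν²)·I_f).
q = 0.11 × 12400 / (6 × 0.91 × 0.75) = 333.1 kPa

q ≈ 333 kPa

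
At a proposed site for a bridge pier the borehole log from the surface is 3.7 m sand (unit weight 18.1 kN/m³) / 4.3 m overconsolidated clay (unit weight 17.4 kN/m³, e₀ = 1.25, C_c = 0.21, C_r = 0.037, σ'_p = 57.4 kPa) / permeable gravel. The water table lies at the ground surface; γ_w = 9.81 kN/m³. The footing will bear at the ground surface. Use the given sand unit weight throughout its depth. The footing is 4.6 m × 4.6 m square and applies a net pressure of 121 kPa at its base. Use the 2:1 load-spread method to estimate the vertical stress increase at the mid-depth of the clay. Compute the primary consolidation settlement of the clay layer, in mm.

Mid-depth of clay below the ground surface: z = 3.7 + 4.3/2 = 5.85 m.
Total vertical stress at mid-clay: σ_v = 18.1×3.7 + 17.4×2.15 = 104.38 kPa.
Pore pressure: u = 9.81×(5.85 − 0) = 57.389 kPa.
Initial effective stress: σ'_0 = σ_v − u = 104.38 − 57.389 = 46.991 kPa.
Stress increase at mid-clay by the 2:1 spreading method:
Δσ = qBL/((B+z)(L+z)) = 121×4.6×4.6/((4.6+5.85)(4.6+5.85)) = 23.446 kPa
Final effective stress: σ'_f = 46.991 + 23.446 = 70.437 kPa.
σ'_f = 70.437 > σ'_p = 57.4 kPa, so the stress path crosses the preconsolidation pressure — recompression up to σ'_p, then virgin compression beyond:
S_c = H/(1+e₀)·[C_r·log₁₀(σ'_p/σ'_0) + C_c·log₁₀(σ'_f/σ'_p)]
    = 4.3/2.25 × [0.037×log₁₀(57.4/46.991) + 0.21×log₁₀(70.437/57.4)]
    = 1.9111 × [0.0032152 + 0.018667] = 0.04182 m

S_c ≈ 41.8 mm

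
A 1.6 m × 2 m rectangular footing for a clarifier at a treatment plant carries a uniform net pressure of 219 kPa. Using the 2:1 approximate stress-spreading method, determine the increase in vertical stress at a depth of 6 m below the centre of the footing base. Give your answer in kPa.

Δσ_z ≈ 11.5 kPa

By the 2:1 method the load spreads at 1 horizontal : 2 vertical, so at depth z the loaded area has grown by z in each plan dimension:
Δσ = qBL/((B+z)(L+z)) = 219×1.6×2/((1.6+6)(2+6)) = 11.526 kPa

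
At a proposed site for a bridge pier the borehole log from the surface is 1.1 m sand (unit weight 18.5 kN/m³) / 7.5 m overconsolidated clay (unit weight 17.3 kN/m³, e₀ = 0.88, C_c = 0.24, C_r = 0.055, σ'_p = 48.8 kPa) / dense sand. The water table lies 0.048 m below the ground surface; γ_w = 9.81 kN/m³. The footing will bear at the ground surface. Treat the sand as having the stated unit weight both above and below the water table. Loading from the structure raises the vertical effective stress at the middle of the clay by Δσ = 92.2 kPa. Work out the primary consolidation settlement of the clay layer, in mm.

S_c ≈ 432 mm

Mid-depth of clay below the ground surface: z = 1.1 + 7.5/2 = 4.85 m.
Total vertical stress at mid-clay: σ_v = 18.5×1.1 + 17.3×3.75 = 85.225 kPa.
Pore pressure: u = 9.81×(4.85 − 0.048) = 47.108 kPa.
Initial effective stress: σ'_0 = σ_v − u = 85.225 − 47.108 = 38.117 kPa.
Final effective stress: σ'_f = 38.117 + 92.2 = 130.32 kPa.
σ'_f = 130.32 > σ'_p = 48.8 kPa, so the stress path crosses the preconsolidation pressure — recompression up to σ'_p, then virgin compression beyond:
S_c = H/(1+e₀)·[C_r·log₁₀(σ'_p/σ'_0) + C_c·log₁₀(σ'_f/σ'_p)]
    = 7.5/1.88 × [0.055×log₁₀(48.8/38.117) + 0.24×log₁₀(130.32/48.8)]
    = 3.9894 × [0.0059016 + 0.10238] = 0.432 m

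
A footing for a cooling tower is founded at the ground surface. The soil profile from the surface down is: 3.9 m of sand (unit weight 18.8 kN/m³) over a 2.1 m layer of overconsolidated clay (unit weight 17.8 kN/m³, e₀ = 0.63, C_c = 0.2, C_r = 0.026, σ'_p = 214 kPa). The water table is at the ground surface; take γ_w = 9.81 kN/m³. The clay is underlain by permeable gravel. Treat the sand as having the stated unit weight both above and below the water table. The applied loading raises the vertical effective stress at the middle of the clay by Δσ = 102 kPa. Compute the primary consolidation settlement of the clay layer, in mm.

Mid-depth of clay below the ground surface: z = 3.9 + 2.1/2 = 4.95 m.
Total vertical stress at mid-clay: σ_v = 18.8×3.9 + 17.8×1.05 = 92.01 kPa.
Pore pressure: u = 9.81×(4.95 − 0) = 48.56 kPa.
Initial effective stress: σ'_0 = σ_v − u = 92.01 − 48.56 = 43.45 kPa.
Final effective stress: σ'_f = 43.45 + 102 = 145.45 kPa.
σ'_f = 145.45 ≤ σ'_p = 214 kPa, so the clay remains overconsolidated and only the recompression index applies:
S_c = C_r·H/(1+e₀)·log₁₀(σ'_f/σ'_0) = 0.026×2.1/1.63×log₁₀(145.45/43.45)
    = 0.033496 × 0.52472 = 0.01758 m

S_c ≈ 17.6 mm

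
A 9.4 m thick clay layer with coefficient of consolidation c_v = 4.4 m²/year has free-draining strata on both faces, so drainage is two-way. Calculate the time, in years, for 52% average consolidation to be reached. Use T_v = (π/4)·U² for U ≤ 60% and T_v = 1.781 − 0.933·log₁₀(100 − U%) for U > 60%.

Drainage path length: H_d = H/2 = 4.7 m (double drainage).
U ≤ 60%: T_v = (π/4)·U² = (π/4)×0.52² = 0.21237.
t = T_v·H_d²/c_v = 0.21237×4.7²/4.4 = 1.066 years.

t ≈ 1.07 years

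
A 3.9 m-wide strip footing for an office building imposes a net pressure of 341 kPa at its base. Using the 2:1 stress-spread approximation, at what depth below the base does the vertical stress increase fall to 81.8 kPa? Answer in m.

2:1 spreading — at depth z the loaded area has grown by z in each plan dimension:
qB/(B+z) = Δσ_z ⇒ z = qB/Δσ_z − B = 341×3.9/81.8 − 3.9 = 12.36 m

z ≈ 12.4 m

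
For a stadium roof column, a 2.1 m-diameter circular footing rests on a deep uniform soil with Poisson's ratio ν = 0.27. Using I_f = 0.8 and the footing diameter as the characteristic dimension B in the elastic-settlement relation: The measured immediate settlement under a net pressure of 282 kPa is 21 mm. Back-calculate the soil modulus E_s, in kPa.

S_e = q·B·(1−ν²)/E_s · I_f  ⇒  E_s = q·B·(1−ν²)·I_f / S_e.
E_s = 282 × 2.1 × 0.9271 × 0.8 / 0.021 = 20920 kPa

E_s ≈ 20900 kPa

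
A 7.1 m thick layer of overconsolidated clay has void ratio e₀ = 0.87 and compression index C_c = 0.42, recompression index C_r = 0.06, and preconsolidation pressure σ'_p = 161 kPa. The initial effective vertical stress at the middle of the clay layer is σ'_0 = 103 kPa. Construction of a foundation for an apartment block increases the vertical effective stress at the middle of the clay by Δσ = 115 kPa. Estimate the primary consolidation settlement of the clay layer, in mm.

Final effective stress: σ'_f = 103 + 115 = 218 kPa.
σ'_f = 218 > σ'_p = 161 kPa, so the stress path crosses the preconsolidation pressure — recompression up to σ'_p, then virgin compression beyond:
S_c = H/(1+e₀)·[C_r·log₁₀(σ'_p/σ'_0) + C_c·log₁₀(σ'_f/σ'_p)]
    = 7.1/1.87 × [0.06×log₁₀(161/103) + 0.42×log₁₀(218/161)]
    = 3.7968 × [0.011639 + 0.055285] = 0.2541 m

S_c ≈ 254 mm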